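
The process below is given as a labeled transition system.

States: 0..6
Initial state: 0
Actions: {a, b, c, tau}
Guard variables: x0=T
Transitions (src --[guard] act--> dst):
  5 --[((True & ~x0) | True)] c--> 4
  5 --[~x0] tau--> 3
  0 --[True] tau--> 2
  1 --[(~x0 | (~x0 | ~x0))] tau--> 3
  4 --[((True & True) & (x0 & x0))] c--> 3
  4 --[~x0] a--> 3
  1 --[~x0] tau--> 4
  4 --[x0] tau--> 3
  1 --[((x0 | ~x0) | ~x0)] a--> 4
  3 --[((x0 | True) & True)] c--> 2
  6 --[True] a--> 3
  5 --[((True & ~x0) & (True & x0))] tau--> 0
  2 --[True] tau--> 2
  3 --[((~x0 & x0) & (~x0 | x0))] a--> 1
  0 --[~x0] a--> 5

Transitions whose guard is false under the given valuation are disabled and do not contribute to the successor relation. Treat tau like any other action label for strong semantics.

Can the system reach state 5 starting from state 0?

Guard filter leaves 8 enabled edge(s).
depth 0: {0}
depth 1: {2}  now seen {0,2}
Reachable = {0,2}

Answer: UNREACHABLE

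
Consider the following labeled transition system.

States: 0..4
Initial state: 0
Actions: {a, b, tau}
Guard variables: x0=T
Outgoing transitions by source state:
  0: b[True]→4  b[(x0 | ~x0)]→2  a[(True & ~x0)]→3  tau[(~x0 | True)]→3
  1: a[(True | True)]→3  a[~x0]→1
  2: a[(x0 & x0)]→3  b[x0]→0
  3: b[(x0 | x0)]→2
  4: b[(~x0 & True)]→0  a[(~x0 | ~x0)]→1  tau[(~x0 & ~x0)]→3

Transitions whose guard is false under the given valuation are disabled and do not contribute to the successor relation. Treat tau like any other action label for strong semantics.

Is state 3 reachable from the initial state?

After dropping false guards: 7 live edges.
L0 = {0}
L1 = {2,3,4}  now seen {0,2,3,4}
R = {0,2,3,4}
witness 3: tau

Answer: REACHABLE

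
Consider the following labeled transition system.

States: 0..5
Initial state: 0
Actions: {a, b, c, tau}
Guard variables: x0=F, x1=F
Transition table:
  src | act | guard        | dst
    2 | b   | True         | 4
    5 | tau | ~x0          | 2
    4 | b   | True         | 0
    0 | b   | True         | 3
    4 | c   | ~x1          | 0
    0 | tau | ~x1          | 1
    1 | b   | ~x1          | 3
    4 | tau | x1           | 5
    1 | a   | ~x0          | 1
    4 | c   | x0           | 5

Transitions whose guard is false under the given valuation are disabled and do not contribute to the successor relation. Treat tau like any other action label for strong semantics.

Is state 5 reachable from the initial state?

Answer: UNREACHABLE

Analysis:
Guard filter leaves 8 enabled edge(s).
Layer 0: {0}
Layer 1: {1,3}  cumulative {0,1,3}
Reach set: {0,1,3}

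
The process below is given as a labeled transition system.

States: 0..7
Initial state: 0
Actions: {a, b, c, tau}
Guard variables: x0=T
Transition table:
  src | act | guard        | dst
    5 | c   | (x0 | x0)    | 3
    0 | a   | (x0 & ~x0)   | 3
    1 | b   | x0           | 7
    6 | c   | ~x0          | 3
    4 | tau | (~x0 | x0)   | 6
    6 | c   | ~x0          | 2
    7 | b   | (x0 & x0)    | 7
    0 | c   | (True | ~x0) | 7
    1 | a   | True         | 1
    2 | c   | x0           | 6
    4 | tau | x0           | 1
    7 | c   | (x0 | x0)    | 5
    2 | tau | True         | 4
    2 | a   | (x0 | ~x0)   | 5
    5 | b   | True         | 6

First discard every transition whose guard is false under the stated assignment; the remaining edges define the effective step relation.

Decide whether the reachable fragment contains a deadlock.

Reachable = {0,3,5,6,7}
  0: c→7  [deg 1]
  3: ∅  [deadlock]
  5: b→6  c→3  [deg 2]
  6: ∅  [deadlock]
  7: b→7  c→5  [deg 2]
witness 3: c·c·c

Answer: DEADLOCK at state 3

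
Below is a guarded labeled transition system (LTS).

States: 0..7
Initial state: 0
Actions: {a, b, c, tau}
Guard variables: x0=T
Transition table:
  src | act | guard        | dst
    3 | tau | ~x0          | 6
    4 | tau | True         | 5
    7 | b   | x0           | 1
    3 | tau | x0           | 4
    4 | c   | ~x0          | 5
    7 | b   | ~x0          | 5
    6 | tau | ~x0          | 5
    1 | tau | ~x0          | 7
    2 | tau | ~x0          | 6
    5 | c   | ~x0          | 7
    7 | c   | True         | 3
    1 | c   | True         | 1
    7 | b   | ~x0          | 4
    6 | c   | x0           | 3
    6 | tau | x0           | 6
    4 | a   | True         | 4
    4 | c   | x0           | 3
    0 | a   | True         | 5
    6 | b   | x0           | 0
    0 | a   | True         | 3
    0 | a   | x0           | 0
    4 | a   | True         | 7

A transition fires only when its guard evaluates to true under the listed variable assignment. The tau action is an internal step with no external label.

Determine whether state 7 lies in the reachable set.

Answer: REACHABLE

Analysis:
14 transition(s) survive guard evaluation.
depth 0: {0}
depth 1: {3,5}  total {0,3,5}
depth 2: {4}  total {0,3,4,5}
depth 3: {7}  total {0,3,4,5,7}
depth 4: {1}  total {0,1,3,4,5,7}
R = {0,1,3,4,5,7}
trace reaching 7: a·tau·a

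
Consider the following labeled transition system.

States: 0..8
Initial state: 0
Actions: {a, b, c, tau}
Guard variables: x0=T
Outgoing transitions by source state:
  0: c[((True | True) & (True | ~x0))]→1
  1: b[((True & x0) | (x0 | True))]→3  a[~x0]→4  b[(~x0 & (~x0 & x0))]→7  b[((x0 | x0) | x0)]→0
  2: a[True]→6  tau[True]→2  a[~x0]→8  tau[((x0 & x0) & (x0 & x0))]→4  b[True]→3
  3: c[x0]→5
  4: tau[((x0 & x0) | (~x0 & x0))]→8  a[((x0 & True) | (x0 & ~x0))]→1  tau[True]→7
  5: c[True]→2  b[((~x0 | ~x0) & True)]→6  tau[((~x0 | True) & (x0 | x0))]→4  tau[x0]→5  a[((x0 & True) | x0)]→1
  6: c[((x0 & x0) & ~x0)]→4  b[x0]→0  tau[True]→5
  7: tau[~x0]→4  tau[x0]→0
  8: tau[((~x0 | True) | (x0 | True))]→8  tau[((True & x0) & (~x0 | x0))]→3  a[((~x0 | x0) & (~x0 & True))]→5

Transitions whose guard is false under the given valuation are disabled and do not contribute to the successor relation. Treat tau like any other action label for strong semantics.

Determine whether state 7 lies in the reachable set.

Answer: REACHABLE

Analysis:
Guard filter leaves 20 enabled edge(s).
depth 0: {0}
depth 1: {1}  total {0,1}
depth 2: {3}  total {0,1,3}
depth 3: {5}  total {0,1,3,5}
depth 4: {2,4}  total {0,1,2,3,4,5}
depth 5: {6,7,8}  total {0,1,2,3,4,5,6,7,8}
Reach set: {0,1,2,3,4,5,6,7,8}
witness 7: c·b·c·tau·tau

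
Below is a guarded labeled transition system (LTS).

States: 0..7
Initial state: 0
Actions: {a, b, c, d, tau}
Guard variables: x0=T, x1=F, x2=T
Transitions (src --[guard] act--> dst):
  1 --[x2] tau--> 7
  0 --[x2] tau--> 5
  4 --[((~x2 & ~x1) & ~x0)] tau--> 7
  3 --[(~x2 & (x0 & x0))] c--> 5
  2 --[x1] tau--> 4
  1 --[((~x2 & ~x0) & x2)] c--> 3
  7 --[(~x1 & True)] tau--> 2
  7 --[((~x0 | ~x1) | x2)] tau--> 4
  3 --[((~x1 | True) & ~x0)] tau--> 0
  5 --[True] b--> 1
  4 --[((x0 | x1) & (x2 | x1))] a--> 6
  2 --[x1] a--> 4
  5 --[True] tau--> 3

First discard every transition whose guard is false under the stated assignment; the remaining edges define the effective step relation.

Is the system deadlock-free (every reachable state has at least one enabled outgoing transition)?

R = {0,1,2,3,4,5,6,7}
  0: tau→5  [1 out]
  1: tau→7  [1 out]
  2: ∅  [STUCK]
  3: ∅  [STUCK]
  4: a→6  [1 out]
  5: b→1  tau→3  [2 out]
  6: ∅  [STUCK]
  7: tau→2  tau→4  [2 out]
trace reaching 2: tau·b·tau·tau

Answer: DEADLOCK at state 2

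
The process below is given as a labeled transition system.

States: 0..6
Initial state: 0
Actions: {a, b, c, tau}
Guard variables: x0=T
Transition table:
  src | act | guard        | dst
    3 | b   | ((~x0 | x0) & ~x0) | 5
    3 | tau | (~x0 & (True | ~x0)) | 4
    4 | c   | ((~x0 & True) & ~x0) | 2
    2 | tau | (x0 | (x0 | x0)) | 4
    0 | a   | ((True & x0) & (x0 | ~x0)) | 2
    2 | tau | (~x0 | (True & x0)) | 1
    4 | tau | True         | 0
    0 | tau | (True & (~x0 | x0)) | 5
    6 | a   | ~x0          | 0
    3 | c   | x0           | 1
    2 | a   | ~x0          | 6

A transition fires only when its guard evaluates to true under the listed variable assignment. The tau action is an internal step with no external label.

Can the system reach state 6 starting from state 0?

Guard filter leaves 6 enabled edge(s).
L0 = {0}
L1 = {2,5}  total {0,2,5}
L2 = {1,4}  total {0,1,2,4,5}
Reachable = {0,1,2,4,5}

Answer: UNREACHABLE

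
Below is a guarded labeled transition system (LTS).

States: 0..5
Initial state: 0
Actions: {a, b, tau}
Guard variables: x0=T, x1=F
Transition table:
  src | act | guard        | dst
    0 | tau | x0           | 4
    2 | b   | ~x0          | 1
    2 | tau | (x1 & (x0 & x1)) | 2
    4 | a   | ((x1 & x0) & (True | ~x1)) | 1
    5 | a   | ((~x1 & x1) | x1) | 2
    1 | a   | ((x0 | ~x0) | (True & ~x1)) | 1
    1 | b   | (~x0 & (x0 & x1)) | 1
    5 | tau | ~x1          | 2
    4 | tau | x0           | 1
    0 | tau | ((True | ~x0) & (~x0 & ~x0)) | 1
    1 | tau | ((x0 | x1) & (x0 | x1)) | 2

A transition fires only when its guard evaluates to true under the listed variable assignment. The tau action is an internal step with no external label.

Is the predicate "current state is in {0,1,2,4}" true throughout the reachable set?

Answer: INVARIANT HOLDS

Trace:
Inv-set: {0,1,2,4}
Reachable = {0,1,2,4}
  0: safe
  1: safe
  2: safe
  4: safe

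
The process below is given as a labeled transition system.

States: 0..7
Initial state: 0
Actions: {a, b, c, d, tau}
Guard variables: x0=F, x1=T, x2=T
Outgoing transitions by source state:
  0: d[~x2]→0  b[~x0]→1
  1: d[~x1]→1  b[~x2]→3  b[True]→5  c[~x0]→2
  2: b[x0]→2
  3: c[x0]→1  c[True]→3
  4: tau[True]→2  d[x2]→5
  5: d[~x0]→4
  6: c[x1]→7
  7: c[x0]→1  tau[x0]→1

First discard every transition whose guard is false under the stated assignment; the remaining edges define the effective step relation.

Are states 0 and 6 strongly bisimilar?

Answer: NOT BISIMILAR

Trace:
Bisimulation quotient by refinement:
  P[0] = {{0,1,2,3,4,5,6,7}}
  P[1] = {{0},{1},{2,7},{3,6},{4},{5}}
  P[2] = {{0},{1},{2,7},{3},{4},{5},{6}}
Fixed point at round 3; 7 class(es).
class of 0: {0}; class of 6: {6}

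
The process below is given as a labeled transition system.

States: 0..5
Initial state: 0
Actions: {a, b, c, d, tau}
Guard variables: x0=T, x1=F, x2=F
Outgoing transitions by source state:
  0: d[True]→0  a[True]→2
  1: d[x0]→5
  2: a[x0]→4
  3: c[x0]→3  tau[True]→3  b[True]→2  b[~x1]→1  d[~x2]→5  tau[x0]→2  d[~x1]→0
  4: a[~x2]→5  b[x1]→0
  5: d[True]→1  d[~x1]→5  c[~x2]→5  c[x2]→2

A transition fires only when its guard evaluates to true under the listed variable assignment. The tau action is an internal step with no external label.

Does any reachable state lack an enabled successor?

Answer: DEADLOCK-FREE

Trace:
Reachable = {0,1,2,4,5}
  0: a→2  d→0  [2 out]
  1: d→5  [1 out]
  2: a→4  [1 out]
  4: a→5  [1 out]
  5: c→5  d→1  d→5  [3 out]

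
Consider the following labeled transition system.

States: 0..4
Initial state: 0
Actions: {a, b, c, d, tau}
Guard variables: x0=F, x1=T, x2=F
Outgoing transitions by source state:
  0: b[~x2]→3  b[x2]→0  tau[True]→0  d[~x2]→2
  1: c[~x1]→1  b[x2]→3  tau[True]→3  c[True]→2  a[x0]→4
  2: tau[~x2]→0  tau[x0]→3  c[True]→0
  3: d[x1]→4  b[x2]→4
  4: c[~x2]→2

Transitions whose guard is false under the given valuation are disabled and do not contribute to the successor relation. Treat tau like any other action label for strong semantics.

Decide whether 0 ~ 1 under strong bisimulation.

Compute ~ classes (split until stable):
  P[0] = {{0,1,2,3,4}}
  P[1] = {{0},{1,2},{3},{4}}
  P[2] = {{0},{1},{2},{3},{4}}
stable after 3 split(s): 5 block(s)
class of 0: {0}; class of 1: {1}

Answer: NOT BISIMILAR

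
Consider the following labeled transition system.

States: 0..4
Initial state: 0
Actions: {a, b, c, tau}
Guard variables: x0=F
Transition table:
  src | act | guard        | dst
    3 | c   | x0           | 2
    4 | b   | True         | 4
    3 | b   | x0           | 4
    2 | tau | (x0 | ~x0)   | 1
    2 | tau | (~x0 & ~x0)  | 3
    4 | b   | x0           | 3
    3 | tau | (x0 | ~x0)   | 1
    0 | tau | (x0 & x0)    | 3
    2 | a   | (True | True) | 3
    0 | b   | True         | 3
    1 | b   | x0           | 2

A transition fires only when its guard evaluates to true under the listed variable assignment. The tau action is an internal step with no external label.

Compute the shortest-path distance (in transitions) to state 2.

Breadth-first toward 2:
  L0 = {0}
  L1 = {3}
  L2 = {1}
2 never appears.

Answer: UNREACHABLE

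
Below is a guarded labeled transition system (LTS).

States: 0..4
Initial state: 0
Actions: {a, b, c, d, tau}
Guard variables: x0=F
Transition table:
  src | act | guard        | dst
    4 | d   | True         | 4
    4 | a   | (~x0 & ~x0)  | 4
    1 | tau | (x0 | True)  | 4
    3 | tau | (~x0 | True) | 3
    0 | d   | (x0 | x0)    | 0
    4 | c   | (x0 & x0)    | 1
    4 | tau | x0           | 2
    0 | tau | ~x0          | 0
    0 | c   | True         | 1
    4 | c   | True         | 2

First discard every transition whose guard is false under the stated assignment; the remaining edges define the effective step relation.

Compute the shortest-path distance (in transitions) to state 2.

Answer: 3

Analysis:
Layered search for 2:
  L0 = {0}
  L1 = {1}
  L2 = {4}
  L3 = {2}
depth(2)=3, e.g. c·tau·c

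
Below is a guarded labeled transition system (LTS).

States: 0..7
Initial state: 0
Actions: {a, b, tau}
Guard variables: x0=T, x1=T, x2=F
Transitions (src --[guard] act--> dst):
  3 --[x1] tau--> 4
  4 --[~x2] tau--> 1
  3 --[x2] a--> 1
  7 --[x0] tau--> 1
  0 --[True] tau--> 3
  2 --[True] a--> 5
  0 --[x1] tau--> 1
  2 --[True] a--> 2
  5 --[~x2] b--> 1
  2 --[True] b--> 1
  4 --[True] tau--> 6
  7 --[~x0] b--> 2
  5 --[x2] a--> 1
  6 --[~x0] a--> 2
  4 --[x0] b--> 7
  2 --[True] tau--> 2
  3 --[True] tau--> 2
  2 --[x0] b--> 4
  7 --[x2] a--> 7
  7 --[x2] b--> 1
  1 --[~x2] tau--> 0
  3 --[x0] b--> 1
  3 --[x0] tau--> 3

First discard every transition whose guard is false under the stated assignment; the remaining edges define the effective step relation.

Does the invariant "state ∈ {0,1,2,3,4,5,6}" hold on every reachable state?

Answer: INVARIANT VIOLATED at state 7

Trace:
Safe = {0,1,2,3,4,5,6}
R = {0,1,2,3,4,5,6,7}
  0: safe
  1: safe
  2: safe
  3: safe
  4: safe
  5: safe
  6: safe
  7: ✗ unsafe
reach 7 via tau·tau·b — violates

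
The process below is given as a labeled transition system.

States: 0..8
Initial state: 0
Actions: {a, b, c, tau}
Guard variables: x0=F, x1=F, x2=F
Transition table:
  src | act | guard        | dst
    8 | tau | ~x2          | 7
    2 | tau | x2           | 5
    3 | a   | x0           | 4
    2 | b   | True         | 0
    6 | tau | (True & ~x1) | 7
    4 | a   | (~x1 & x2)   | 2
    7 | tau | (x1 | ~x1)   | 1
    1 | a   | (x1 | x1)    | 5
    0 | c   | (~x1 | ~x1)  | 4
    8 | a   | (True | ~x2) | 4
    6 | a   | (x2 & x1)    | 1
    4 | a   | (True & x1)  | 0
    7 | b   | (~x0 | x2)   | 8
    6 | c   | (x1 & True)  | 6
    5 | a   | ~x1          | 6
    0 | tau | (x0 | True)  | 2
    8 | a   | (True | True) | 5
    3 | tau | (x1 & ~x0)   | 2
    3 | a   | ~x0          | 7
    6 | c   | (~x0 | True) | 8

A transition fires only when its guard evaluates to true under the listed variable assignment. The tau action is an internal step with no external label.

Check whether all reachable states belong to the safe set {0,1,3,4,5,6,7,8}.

Inv-set: {0,1,3,4,5,6,7,8}
Reach set: {0,2,4}
  0: ok
  2: ✗ unsafe
  4: ok
reach 2 via tau — violates

Answer: INVARIANT VIOLATED at state 2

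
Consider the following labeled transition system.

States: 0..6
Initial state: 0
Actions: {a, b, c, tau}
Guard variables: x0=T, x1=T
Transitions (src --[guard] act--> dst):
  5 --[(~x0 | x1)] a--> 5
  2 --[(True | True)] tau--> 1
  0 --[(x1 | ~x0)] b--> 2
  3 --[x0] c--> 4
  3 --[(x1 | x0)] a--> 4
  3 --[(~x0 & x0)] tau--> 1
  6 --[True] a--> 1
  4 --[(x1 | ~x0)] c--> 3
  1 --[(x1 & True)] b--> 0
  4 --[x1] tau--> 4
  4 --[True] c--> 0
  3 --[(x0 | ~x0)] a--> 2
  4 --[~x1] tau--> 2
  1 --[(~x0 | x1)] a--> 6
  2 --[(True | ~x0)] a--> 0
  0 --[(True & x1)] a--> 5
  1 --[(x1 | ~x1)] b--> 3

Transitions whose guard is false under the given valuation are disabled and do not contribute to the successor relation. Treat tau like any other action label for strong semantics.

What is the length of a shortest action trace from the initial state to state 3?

Answer: 3

Trace:
BFS to 3:
  Layer 0: {0}
  Layer 1: {2,5}
  Layer 2: {1}
  Layer 3: {3,6}
depth(3)=3, e.g. b·tau·b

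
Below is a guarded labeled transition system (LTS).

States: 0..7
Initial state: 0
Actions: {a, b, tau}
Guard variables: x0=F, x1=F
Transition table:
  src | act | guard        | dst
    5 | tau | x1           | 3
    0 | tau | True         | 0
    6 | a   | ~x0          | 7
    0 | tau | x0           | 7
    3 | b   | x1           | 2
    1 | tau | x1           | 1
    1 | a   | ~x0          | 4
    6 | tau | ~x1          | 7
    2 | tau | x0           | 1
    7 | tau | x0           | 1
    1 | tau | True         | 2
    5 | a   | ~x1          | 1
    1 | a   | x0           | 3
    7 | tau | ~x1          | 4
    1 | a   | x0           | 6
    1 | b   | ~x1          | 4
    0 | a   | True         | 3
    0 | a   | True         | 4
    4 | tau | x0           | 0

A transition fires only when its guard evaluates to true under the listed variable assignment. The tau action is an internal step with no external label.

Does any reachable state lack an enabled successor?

Answer: DEADLOCK at state 3

Trace:
Reach set: {0,3,4}
  0: a→3  a→4  tau→0  [3 out]
  3: ∅  [STUCK]
  4: ∅  [STUCK]
witness 3: a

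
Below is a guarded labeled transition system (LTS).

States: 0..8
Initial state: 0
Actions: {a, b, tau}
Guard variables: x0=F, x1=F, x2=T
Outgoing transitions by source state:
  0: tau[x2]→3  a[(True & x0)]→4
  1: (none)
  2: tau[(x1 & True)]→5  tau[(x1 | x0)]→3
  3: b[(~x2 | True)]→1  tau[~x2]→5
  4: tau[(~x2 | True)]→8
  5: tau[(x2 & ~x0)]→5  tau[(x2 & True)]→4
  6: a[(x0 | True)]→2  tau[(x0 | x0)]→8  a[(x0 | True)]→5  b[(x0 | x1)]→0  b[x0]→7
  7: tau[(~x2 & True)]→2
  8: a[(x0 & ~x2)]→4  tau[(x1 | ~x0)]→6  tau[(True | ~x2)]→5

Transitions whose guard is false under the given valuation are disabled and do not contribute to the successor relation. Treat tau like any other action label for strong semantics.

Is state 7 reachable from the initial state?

Guard filter leaves 9 enabled edge(s).
L0 = {0}
L1 = {3}  cumulative {0,3}
L2 = {1}  cumulative {0,1,3}
R = {0,1,3}

Answer: UNREACHABLE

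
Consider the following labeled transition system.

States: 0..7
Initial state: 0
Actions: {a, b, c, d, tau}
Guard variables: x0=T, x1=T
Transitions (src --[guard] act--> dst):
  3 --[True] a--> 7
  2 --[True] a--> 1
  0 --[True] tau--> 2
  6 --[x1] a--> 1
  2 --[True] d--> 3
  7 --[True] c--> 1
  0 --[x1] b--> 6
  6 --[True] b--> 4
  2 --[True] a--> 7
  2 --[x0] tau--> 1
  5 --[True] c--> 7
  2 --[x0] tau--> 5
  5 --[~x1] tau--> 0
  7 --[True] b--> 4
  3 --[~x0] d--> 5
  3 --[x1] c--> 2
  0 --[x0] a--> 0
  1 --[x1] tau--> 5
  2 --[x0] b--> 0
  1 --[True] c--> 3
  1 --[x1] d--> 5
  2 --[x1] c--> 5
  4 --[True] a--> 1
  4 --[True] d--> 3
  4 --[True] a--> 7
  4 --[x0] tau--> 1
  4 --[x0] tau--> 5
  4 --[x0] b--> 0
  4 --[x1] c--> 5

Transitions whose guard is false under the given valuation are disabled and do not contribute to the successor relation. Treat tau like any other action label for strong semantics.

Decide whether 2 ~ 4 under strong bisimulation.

Answer: BISIMILAR

Working:
Refine partition for ~:
  round 0: {{0,1,2,3,4,5,6,7}}
  round 1: {{0},{1},{2,4},{3},{5},{6},{7}}
7 equivalence class(es) (converged in 2)
2∈{2,4}, 4∈{2,4}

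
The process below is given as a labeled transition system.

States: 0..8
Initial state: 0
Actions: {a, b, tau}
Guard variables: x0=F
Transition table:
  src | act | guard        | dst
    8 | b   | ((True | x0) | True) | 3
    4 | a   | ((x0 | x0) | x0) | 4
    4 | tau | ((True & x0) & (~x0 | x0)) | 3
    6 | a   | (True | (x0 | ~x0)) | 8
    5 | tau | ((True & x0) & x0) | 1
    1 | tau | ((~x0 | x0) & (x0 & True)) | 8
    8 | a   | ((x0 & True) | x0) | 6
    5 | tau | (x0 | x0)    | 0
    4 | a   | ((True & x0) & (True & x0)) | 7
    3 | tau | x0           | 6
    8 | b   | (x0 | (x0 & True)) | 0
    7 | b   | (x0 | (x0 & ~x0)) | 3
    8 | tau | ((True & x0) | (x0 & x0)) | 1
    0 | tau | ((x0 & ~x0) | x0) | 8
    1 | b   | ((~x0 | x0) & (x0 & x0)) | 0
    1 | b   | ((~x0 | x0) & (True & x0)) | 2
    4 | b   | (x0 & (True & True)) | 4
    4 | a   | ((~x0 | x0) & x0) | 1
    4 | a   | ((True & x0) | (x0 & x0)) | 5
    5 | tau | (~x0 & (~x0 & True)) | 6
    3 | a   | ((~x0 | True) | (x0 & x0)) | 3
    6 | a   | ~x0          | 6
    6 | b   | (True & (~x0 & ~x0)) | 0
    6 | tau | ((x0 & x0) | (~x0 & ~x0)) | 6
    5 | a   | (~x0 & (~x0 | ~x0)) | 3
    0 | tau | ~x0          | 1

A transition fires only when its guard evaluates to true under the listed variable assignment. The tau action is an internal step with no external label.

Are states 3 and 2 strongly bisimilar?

Compute ~ classes (split until stable):
  round 0: {{0,1,2,3,4,5,6,7,8}}
  round 1: {{0},{1,2,4,7},{3},{5},{6},{8}}
stable after 2 split(s): 6 block(s)
3∈{3}, 2∈{1,2,4,7}

Answer: NOT BISIMILAR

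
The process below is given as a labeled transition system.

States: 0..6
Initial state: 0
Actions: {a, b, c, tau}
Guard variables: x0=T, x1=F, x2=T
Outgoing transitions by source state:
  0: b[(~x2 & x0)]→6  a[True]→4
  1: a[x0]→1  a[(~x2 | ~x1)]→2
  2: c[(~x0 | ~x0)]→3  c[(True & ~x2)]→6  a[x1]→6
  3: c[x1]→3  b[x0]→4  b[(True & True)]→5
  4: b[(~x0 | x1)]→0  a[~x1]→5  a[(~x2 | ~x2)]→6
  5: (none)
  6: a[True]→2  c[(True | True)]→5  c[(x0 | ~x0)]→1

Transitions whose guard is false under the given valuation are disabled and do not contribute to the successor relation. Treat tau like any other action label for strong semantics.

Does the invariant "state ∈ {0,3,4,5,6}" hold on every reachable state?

Safe = {0,3,4,5,6}
Reachable = {0,4,5}
  0: ✓
  4: ✓
  5: ✓

Answer: INVARIANT HOLDS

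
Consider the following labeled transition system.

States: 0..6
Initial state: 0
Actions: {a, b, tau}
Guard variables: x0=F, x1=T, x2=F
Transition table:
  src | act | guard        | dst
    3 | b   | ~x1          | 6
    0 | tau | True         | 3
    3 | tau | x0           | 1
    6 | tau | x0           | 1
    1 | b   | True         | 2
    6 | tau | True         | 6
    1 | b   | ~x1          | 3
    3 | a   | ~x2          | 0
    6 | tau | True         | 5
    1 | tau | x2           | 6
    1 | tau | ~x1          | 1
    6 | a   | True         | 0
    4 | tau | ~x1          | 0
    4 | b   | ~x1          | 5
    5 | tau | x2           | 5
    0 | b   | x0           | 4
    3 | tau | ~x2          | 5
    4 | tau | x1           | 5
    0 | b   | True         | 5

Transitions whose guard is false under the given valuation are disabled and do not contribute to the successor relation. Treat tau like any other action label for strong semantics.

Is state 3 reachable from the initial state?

Answer: REACHABLE

Trace:
Guard filter leaves 9 enabled edge(s).
Layer 0: {0}
Layer 1: {3,5}  now seen {0,3,5}
R = {0,3,5}
Path to 3: tau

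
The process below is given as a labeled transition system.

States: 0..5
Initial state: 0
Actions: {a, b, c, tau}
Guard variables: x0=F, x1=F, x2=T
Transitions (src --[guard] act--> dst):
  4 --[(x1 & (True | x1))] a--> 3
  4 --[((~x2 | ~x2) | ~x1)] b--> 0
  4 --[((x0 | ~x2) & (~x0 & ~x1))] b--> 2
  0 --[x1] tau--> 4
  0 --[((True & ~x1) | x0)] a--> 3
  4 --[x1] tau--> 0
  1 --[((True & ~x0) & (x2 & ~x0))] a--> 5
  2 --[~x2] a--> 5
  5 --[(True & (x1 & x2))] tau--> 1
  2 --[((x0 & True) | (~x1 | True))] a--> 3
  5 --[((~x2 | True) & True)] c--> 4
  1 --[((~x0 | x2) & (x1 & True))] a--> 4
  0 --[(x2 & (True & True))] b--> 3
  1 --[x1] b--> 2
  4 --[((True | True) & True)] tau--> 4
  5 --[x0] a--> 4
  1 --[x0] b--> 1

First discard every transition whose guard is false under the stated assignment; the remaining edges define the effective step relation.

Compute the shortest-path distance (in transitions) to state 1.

Layered search for 1:
  Layer 0: {0}
  Layer 1: {3}
1 never appears.

Answer: UNREACHABLE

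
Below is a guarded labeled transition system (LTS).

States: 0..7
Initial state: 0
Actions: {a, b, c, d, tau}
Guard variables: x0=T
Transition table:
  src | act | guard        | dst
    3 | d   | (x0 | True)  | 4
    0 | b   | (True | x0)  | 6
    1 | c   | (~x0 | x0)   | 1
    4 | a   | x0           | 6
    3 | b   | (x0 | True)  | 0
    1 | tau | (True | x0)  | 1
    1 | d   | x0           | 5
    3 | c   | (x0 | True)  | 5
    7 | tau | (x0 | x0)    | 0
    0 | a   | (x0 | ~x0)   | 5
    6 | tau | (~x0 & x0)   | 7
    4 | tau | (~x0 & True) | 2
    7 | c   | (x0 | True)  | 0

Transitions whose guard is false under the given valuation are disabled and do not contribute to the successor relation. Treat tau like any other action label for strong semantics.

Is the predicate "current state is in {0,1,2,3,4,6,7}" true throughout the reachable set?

Safe = {0,1,2,3,4,6,7}
R = {0,5,6}
  0: ok
  5: VIOLATES
  6: ok
reach 5 via a — violates

Answer: INVARIANT VIOLATED at state 5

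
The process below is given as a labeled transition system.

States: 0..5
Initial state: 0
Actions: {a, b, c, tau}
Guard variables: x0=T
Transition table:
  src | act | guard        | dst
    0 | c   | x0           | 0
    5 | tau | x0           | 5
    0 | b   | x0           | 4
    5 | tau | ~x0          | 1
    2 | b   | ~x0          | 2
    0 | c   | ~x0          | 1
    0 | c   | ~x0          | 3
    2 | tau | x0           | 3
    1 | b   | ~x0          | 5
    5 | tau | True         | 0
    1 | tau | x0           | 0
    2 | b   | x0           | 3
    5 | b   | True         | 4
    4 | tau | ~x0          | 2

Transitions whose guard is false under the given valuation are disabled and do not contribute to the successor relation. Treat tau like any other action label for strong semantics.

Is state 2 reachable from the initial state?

8 transition(s) survive guard evaluation.
depth 0: {0}
depth 1: {4}  now seen {0,4}
R = {0,4}

Answer: UNREACHABLE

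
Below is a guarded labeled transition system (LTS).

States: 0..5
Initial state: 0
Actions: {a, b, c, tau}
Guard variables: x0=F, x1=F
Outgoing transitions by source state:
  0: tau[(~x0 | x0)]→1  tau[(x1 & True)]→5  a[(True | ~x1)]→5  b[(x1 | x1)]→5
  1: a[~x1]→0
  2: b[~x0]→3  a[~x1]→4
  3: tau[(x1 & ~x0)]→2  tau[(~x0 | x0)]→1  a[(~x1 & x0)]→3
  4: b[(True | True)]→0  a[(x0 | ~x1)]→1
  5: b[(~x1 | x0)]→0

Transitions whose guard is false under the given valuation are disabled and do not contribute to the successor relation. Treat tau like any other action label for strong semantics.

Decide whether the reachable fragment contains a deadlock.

R = {0,1,5}
  0: a→5  tau→1  [2 exit(s)]
  1: a→0  [1 exit(s)]
  5: b→0  [1 exit(s)]

Answer: DEADLOCK-FREE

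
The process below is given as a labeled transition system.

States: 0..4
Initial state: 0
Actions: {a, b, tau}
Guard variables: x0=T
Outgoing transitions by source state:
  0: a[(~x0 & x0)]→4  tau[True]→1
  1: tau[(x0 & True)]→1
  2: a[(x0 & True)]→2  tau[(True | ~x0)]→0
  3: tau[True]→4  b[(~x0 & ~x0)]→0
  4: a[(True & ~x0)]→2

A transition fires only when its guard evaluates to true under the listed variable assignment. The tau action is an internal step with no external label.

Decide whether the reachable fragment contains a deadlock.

Answer: DEADLOCK-FREE

Working:
R = {0,1}
  0: tau→1  [deg 1]
  1: tau→1  [deg 1]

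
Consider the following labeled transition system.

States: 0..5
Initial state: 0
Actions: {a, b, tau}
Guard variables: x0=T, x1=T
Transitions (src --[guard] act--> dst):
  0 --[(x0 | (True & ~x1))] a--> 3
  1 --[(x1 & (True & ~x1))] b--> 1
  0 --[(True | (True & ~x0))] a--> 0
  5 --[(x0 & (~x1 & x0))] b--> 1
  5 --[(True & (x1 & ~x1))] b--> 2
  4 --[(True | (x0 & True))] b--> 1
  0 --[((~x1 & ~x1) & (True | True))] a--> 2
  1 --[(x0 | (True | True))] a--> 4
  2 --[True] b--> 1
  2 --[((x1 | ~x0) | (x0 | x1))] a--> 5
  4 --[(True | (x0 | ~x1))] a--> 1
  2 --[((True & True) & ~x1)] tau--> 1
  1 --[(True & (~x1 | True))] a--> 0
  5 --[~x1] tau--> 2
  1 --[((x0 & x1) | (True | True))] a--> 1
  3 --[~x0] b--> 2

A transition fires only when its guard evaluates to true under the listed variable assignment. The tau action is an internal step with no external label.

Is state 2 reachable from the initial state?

Guard filter leaves 9 enabled edge(s).
L0 = {0}
L1 = {3}  cumulative {0,3}
Reach set: {0,3}

Answer: UNREACHABLE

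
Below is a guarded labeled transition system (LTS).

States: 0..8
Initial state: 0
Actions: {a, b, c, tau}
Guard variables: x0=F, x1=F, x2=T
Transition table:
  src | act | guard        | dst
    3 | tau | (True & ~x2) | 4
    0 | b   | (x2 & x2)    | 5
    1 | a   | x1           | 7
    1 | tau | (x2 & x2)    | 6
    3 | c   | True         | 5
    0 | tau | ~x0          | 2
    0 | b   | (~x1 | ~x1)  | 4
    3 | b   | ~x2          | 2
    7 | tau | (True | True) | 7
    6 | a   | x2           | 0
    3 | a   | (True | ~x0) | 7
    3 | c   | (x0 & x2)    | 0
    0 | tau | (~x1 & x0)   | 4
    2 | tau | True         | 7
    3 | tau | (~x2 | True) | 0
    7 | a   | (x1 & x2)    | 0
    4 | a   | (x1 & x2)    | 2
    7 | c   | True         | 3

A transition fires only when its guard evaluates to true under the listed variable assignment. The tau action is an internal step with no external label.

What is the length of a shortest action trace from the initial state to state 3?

Answer: 3

Analysis:
Layered search for 3:
  Layer 0: {0}
  Layer 1: {2,4,5}
  Layer 2: {7}
  Layer 3: {3}
first hit 3 at d=3 via tau·tau·c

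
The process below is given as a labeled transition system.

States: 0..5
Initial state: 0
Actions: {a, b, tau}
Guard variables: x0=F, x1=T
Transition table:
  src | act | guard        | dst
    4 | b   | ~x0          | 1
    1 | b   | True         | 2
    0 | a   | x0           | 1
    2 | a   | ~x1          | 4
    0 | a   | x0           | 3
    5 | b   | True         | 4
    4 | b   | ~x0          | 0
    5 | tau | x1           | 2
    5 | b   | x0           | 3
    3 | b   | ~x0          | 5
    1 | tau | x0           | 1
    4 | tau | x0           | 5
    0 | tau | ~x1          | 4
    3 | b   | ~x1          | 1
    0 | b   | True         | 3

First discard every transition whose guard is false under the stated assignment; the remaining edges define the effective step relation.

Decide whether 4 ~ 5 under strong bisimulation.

Refine partition for ~:
  P[0] = {{0,1,2,3,4,5}}
  P[1] = {{0,1,3,4},{2},{5}}
  P[2] = {{0,4},{1},{2},{3},{5}}
  P[3] = {{0},{1},{2},{3},{4},{5}}
6 equivalence class(es) (converged in 4)
[4]={4}  [5]={5}

Answer: NOT BISIMILAR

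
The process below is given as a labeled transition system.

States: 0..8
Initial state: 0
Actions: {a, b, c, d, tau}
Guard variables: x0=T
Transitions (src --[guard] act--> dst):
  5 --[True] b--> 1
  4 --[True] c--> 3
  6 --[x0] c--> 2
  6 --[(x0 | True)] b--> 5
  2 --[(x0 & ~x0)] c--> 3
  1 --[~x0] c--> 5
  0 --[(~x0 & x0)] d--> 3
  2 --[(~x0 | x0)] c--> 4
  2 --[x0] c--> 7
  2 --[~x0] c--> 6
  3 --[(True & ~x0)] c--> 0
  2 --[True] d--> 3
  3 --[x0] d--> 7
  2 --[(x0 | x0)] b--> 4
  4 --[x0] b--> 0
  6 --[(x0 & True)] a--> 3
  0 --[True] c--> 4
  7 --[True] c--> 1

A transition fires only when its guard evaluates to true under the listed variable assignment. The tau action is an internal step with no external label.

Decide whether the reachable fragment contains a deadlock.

Reachable = {0,1,3,4,7}
  0: c→4  [1 exit(s)]
  1: ∅  [deadlock]
  3: d→7  [1 exit(s)]
  4: b→0  c→3  [2 exit(s)]
  7: c→1  [1 exit(s)]
trace reaching 1: c·c·d·c

Answer: DEADLOCK at state 1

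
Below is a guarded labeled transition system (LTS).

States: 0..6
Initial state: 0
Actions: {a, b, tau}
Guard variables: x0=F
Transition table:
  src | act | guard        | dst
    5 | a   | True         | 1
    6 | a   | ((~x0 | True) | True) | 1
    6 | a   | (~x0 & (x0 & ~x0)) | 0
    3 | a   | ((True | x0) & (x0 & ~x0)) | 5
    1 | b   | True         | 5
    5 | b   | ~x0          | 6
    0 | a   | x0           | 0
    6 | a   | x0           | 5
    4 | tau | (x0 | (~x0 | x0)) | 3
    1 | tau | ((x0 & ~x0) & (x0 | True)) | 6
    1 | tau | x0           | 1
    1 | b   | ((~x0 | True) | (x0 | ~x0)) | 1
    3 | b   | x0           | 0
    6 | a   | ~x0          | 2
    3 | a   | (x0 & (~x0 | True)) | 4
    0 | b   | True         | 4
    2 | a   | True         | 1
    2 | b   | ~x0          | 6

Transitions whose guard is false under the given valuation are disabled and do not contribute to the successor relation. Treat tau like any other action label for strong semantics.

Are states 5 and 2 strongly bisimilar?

Answer: BISIMILAR

Working:
Bisimulation quotient by refinement:
  π0 = {{0,1,2,3,4,5,6}}
  π1 = {{0,1},{2,5},{3},{4},{6}}
  π2 = {{0},{1},{2,5},{3},{4},{6}}
6 equivalence class(es) (converged in 3)
[5]={2,5}  [2]={2,5}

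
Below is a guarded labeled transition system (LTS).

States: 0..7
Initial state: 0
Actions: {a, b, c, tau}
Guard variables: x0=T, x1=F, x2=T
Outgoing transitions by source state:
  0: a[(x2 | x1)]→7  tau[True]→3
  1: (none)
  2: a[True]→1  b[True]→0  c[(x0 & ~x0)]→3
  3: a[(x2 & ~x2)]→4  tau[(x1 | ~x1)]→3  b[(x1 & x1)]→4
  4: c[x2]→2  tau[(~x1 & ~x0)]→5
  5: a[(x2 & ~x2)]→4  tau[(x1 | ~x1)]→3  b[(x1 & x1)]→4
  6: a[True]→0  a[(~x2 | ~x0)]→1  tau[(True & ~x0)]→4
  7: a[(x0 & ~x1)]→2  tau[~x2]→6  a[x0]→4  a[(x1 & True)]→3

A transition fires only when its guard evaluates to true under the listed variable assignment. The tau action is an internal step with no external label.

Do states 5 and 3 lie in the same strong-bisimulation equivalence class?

Bisimulation quotient by refinement:
  P[0] = {{0,1,2,3,4,5,6,7}}
  P[1] = {{0},{1},{2},{3,5},{4},{6,7}}
  P[2] = {{0},{1},{2},{3,5},{4},{6},{7}}
stable after 3 split(s): 7 block(s)
class of 5: {3,5}; class of 3: {3,5}

Answer: BISIMILAR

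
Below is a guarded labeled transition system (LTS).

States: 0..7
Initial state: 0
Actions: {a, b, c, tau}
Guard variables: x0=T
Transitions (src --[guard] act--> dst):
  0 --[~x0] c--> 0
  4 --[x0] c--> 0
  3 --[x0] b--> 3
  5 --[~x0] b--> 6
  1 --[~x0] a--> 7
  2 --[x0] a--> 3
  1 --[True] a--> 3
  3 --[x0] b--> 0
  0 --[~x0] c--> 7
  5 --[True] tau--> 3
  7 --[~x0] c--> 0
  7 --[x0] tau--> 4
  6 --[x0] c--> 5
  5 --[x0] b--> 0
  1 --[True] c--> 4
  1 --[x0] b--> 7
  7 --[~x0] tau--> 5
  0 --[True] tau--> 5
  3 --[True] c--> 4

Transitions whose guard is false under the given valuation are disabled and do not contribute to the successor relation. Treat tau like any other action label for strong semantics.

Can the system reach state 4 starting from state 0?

Answer: REACHABLE

Analysis:
13 transition(s) survive guard evaluation.
depth 0: {0}
depth 1: {5}  cumulative {0,5}
depth 2: {3}  cumulative {0,3,5}
depth 3: {4}  cumulative {0,3,4,5}
R = {0,3,4,5}
trace reaching 4: tau·tau·c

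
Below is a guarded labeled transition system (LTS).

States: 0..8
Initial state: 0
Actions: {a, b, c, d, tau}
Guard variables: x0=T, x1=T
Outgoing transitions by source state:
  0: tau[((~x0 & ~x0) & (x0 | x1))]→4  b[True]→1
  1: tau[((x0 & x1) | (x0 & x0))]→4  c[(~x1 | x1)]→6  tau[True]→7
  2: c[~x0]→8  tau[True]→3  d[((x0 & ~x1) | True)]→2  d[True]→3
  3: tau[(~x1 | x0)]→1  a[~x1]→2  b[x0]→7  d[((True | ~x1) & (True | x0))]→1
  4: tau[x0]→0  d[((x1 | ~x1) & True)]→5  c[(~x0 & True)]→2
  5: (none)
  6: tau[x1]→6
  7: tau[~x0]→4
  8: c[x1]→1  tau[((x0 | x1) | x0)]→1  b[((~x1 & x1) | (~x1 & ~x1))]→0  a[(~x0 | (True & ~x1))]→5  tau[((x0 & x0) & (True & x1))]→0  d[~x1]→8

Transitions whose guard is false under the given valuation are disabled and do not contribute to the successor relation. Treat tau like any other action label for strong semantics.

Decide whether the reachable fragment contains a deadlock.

Reach set: {0,1,4,5,6,7}
  0: b→1  [1 out]
  1: c→6  tau→4  tau→7  [3 out]
  4: d→5  tau→0  [2 out]
  5: ∅  [no exit]
  6: tau→6  [1 out]
  7: ∅  [no exit]
trace reaching 5: b·tau·d

Answer: DEADLOCK at state 5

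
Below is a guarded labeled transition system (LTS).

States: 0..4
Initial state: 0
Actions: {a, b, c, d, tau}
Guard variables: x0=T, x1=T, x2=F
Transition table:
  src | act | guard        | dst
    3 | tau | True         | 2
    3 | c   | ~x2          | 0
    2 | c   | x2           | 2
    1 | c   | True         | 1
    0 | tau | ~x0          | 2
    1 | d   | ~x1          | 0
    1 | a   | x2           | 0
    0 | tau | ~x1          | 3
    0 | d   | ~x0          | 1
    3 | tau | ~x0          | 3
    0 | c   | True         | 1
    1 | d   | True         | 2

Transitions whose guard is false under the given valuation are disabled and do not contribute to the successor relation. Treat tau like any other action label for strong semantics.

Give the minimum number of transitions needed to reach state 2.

Breadth-first toward 2:
  L0 = {0}
  L1 = {1}
  L2 = {2}
first hit 2 at d=2 via c·d

Answer: 2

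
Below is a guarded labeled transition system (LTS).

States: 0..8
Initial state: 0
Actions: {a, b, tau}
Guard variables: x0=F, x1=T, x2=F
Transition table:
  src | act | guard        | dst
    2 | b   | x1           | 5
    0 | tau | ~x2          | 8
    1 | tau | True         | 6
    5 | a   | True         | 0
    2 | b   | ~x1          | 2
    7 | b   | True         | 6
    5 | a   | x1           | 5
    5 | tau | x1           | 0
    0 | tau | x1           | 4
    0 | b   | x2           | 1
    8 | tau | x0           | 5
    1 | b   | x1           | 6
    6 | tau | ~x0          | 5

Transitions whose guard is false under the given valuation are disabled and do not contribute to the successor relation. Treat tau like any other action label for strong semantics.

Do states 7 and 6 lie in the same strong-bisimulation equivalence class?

Bisimulation quotient by refinement:
  round 0: {{0,1,2,3,4,5,6,7,8}}
  round 1: {{0,6},{1},{2,7},{3,4,8},{5}}
  round 2: {{0},{1},{2},{3,4,8},{5},{6},{7}}
7 equivalence class(es) (converged in 3)
[7]={7}  [6]={6}

Answer: NOT BISIMILAR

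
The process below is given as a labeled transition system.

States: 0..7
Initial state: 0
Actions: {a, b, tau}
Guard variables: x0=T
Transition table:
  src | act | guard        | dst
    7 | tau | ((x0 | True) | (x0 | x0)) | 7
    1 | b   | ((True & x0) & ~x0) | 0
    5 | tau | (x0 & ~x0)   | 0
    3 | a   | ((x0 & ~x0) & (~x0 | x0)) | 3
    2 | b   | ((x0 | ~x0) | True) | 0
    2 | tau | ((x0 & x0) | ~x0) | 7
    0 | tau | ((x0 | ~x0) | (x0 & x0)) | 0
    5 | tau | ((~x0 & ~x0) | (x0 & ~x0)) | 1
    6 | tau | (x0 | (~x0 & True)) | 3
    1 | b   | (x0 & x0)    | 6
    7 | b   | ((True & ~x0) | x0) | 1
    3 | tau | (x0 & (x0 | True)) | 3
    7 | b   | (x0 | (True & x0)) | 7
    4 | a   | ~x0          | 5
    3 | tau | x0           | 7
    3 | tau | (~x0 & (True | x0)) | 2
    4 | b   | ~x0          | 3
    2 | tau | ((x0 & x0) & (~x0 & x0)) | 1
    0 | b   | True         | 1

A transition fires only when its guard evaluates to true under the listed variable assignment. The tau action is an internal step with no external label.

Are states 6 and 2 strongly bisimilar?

Compute ~ classes (split until stable):
  round 0: {{0,1,2,3,4,5,6,7}}
  round 1: {{0,2,7},{1},{3,6},{4,5}}
  round 2: {{0},{1},{2},{3},{4,5},{6},{7}}
Fixed point at round 3; 7 class(es).
6∈{6}, 2∈{2}

Answer: NOT BISIMILAR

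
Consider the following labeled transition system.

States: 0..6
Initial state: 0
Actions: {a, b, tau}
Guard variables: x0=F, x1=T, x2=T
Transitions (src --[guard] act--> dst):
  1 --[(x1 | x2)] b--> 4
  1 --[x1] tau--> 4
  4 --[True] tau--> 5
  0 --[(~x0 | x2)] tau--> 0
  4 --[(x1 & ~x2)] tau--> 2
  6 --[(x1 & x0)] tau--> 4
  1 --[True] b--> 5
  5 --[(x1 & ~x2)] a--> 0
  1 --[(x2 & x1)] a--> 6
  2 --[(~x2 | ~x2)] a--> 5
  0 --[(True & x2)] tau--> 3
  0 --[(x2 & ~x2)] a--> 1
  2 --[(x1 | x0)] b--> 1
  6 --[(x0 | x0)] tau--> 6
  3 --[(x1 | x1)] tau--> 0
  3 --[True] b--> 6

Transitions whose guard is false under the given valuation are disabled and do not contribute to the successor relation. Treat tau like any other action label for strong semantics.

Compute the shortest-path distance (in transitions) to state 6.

BFS to 6:
  depth 0: {0}
  depth 1: {3}
  depth 2: {6}
depth(6)=2, e.g. tau·b

Answer: 2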